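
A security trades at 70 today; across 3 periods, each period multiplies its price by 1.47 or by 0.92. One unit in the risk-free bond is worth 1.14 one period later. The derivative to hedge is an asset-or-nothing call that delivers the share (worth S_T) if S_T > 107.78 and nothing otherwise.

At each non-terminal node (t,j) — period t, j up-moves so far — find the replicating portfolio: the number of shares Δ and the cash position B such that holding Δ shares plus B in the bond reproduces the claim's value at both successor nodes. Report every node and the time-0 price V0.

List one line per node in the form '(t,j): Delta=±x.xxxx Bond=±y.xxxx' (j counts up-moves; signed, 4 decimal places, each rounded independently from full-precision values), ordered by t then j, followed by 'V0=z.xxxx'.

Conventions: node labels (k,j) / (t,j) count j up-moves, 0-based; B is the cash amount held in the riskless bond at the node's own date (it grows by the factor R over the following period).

Under the risk-neutral measure, an up-move has probability p* = (R−d)/(u−d) = 0.4000 and values discount at R = 1.14.
Payoffs at expiry: V(3,0)=0.0000, V(3,1)=0.0000, V(3,2)=139.1620, V(3,3)=222.3566
(2,0): S=59.2480. Δ = (V_up−V_dn)/(S_up−S_dn) = (0.0000−0.0000)/(87.0946−54.5082) = 0.0000. V = [p*·0.0000 + (1−p*)·0.0000]/1.14 = 0.0000. B = V − Δ·S = 0.0000.
(2,1): S=94.6680. Δ = (V_up−V_dn)/(S_up−S_dn) = (139.1620−0.0000)/(139.1620−87.0946) = 2.6727. V = [p*·139.1620 + (1−p*)·0.0000]/1.14 = 48.8288. B = V − Δ·S = -204.1930.
(2,2): S=151.2630. Δ = (V_up−V_dn)/(S_up−S_dn) = (222.3566−139.1620)/(222.3566−139.1620) = 1.0000. V = [p*·222.3566 + (1−p*)·139.1620]/1.14 = 151.2630. B = V − Δ·S = 0.0000.
(1,0): S=64.4000. Δ = (V_up−V_dn)/(S_up−S_dn) = (48.8288−0.0000)/(94.6680−59.2480) = 1.3786. V = [p*·48.8288 + (1−p*)·0.0000]/1.14 = 17.1329. B = V − Δ·S = -71.6467.
(1,1): S=102.9000. Δ = (V_up−V_dn)/(S_up−S_dn) = (151.2630−48.8288)/(151.2630−94.6680) = 1.8100. V = [p*·151.2630 + (1−p*)·48.8288]/1.14 = 78.7741. B = V − Δ·S = -107.4700.
(0,0): S=70.0000. Δ = (V_up−V_dn)/(S_up−S_dn) = (78.7741−17.1329)/(102.9000−64.4000) = 1.6011. V = [p*·78.7741 + (1−p*)·17.1329]/1.14 = 36.6573. B = V − Δ·S = -75.4175.
As a check, the time-0 holding Δ(0,0)·S0 + B(0,0) comes to 36.6573 — exactly V0.

(0,0): Delta=1.6011 Bond=-75.4175
(1,0): Delta=1.3786 Bond=-71.6467
(1,1): Delta=1.8100 Bond=-107.4700
(2,0): Delta=0.0000 Bond=0.0000
(2,1): Delta=2.6727 Bond=-204.1930
(2,2): Delta=1.0000 Bond=0.0000
V0=36.6573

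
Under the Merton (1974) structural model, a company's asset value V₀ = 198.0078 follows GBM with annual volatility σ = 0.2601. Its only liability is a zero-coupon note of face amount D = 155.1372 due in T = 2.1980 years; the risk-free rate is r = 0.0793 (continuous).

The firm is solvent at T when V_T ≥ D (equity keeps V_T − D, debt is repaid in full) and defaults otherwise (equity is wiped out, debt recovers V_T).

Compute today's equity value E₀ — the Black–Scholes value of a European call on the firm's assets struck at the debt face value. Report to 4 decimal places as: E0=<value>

E0=72.0134

Apply the equity-as-call identities (strike 155.1372, horizon 2.1980 years):
d₁ = [ln(V₀/D) + (r + σ²/2)T] / (σ√T)
   = [ln(198.0078/155.1372) + (0.0793 + 0.5·0.2601²)·2.1980] / (0.2601·√2.1980)
   = [0.243997 + 0.248651] / 0.385615 = 1.277562
d₂ = d₁ − σ√T = 1.277562 − 0.385615 = 0.891947
N(d₁) = 0.899298,  N(d₂) = 0.813789,  e^(−rT) = 0.840044
E₀ = V₀·N(d₁) − D·e^(−rT)·N(d₂)
   = 198.0078·0.899298 − 155.1372·0.840044·0.813789 = 72.013365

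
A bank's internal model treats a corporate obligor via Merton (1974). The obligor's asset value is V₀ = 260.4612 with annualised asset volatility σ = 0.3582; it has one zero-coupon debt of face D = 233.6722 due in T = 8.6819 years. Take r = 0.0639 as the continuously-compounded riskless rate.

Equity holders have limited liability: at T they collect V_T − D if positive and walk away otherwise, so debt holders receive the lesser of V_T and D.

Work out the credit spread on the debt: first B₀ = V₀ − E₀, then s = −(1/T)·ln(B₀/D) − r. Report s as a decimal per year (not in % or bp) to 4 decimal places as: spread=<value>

spread=0.0286

With assets at 260.4612 and a single debt payment of 233.6722 at 8.6819 years:
d₁ = [ln(V₀/D) + (r + σ²/2)T] / (σ√T)
   = [ln(260.4612/233.6722) + (0.0639 + 0.5·0.3582²)·8.6819] / (0.3582·√8.6819)
   = [0.108535 + 1.111749] / 1.055439 = 1.156186
d₂ = d₁ − σ√T = 1.156186 − 1.055439 = 0.100747
N(d₁) = 0.876197,  N(d₂) = 0.540125,  e^(−rT) = 0.574202
E₀ = V₀·N(d₁) − D·e^(−rT)·N(d₂)
   = 260.4612·0.876197 − 233.6722·0.574202·0.540125 = 155.744166
B₀ = V₀ − E₀ = 260.4612 − 155.744166 = 104.717034
spread = −(1/T)·ln(B₀/D) − r = −(1/8.6819)·ln(104.717034/233.6722) − 0.0639 = 0.02855182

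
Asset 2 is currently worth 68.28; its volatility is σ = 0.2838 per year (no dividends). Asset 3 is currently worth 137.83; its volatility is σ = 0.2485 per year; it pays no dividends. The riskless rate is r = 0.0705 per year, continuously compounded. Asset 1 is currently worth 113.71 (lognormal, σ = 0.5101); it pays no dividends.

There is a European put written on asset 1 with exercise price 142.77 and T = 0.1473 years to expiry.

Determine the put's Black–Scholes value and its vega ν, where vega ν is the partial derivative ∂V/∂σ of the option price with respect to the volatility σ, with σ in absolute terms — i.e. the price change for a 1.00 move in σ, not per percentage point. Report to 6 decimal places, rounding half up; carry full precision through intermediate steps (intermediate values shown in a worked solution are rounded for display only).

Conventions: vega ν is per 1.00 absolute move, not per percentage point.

σ√T = 0.5101·√0.1473 = 0.195775
d₁ = (ln(S/K) + (r+σ²/2)T) / (σ√T) = (ln(113.71/142.77) + (0.0705+0.5101²/2)·0.1473) / 0.195775 = (-0.227584 + 0.029549) / 0.195775 = -1.011545
d₂ = d₁ − σ√T = -1.011545 − 0.195775 = -1.207320
e^{−rT} = 0.989669
N(−d₁) = 0.844122,  N(−d₂) = 0.886346
Put price V = K·e^{−rT}·N(−d₂) − S·N(−d₁) = 125.236247 − 95.985145 = 29.251102
φ(d₁) = (1/√(2π))·e^{−d₁²/2} = 0.239177
ν = S·φ(d₁)·√T = 10.438060

price = 29.251102
ν = 10.438060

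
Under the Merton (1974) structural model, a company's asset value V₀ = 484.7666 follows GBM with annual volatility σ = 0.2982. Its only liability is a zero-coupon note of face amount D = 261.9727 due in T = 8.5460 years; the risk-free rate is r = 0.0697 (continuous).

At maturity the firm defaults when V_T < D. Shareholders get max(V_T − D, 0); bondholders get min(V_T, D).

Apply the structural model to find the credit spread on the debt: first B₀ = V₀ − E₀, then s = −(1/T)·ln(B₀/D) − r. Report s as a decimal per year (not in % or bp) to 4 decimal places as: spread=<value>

spread=0.0068

Apply the equity-as-call identities (strike 261.9727, horizon 8.5460 years):
d₁ = [ln(V₀/D) + (r + σ²/2)T] / (σ√T)
   = [ln(484.7666/261.9727) + (0.0697 + 0.5·0.2982²)·8.5460] / (0.2982·√8.5460)
   = [0.615427 + 0.975625] / 0.871744 = 1.825137
d₂ = d₁ − σ√T = 1.825137 − 0.871744 = 0.953393
N(d₁) = 0.966010,  N(d₂) = 0.829804,  e^(−rT) = 0.551201
E₀ = V₀·N(d₁) − D·e^(−rT)·N(d₂)
   = 484.7666·0.966010 − 261.9727·0.551201·0.829804 = 348.465909
B₀ = V₀ − E₀ = 484.7666 − 348.465909 = 136.300691
spread = −(1/T)·ln(B₀/D) − r = −(1/8.5460)·ln(136.300691/261.9727) − 0.0697 = 0.00675412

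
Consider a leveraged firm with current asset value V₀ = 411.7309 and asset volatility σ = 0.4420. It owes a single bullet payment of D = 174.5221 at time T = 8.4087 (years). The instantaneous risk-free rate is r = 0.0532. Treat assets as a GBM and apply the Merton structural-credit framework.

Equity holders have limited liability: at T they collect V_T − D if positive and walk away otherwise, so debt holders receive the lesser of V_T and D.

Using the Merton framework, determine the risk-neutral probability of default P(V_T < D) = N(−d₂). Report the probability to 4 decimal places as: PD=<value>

Work the structural quantities from V₀ = 411.7309 against face 174.5221:
d₁ = [ln(V₀/D) + (r + σ²/2)T] / (σ√T)
   = [ln(411.7309/174.5221) + (0.0532 + 0.5·0.4420²)·8.4087] / (0.4420·√8.4087)
   = [0.858319 + 1.268721] / 1.281701 = 1.659545
d₂ = d₁ − σ√T = 1.659545 − 1.281701 = 0.377844
risk-neutral PD = N(−d₂) = N(-0.377844) = 0.352773

PD=0.3528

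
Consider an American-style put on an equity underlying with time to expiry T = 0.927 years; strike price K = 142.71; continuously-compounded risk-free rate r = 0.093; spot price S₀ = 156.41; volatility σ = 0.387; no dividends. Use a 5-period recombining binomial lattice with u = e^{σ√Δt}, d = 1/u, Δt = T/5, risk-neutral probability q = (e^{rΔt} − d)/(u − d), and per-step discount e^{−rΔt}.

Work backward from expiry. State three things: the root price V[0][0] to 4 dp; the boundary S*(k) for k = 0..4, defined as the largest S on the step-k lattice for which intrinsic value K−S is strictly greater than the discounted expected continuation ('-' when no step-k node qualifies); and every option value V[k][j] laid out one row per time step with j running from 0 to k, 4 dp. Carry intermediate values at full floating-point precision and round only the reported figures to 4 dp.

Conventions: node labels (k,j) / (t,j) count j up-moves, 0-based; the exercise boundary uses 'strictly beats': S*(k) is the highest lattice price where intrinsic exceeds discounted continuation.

price = 12.2040
boundary = - - - 94.8765 112.0798
tree:
12.2040
19.9980 5.1429
31.6629 9.4891 1.1489
47.8335 17.2292 2.3872 0.0000
62.3962 30.6302 4.9605 0.0000 0.0000
74.7237 47.8335 10.3076 0.0000 0.0000 0.0000

Δt=0.18540  u=1.18132  d=0.84651  q=0.51038  discount=0.98291
step 5 (expiry): payoffs max(K−S,0) = 74.7237 47.8335 10.3076 0.0000 0.0000 0.0000
step 4: (k=4,j=0): S=80.3138, K−S=62.3962, hold=59.9567 ⇒ V=62.3962 exercise | (k=4,j=1): S=112.0798, K−S=30.6302, hold=28.1907 ⇒ V=30.6302 exercise | (k=4,j=2): S=156.4100, K−S=0.0000, hold=4.9605 ⇒ V=4.9605 continue | (k=4,j=3): S=218.2738, K−S=0.0000, hold=0.0000 ⇒ V=0.0000 continue | (k=4,j=4): S=304.6063, K−S=0.0000, hold=0.0000 ⇒ V=0.0000 continue  boundary S*=112.0798
step 3: (k=3,j=0): S=94.8765, K−S=47.8335, hold=45.3939 ⇒ V=47.8335 exercise | (k=3,j=1): S=132.4024, K−S=10.3076, hold=17.2292 ⇒ V=17.2292 continue | (k=3,j=2): S=184.7707, K−S=0.0000, hold=2.3872 ⇒ V=2.3872 continue | (k=3,j=3): S=257.8519, K−S=0.0000, hold=0.0000 ⇒ V=0.0000 continue  boundary S*=94.8765
step 2: (k=2,j=0): S=112.0798, K−S=30.6302, hold=31.6629 ⇒ V=31.6629 continue | (k=2,j=1): S=156.4100, K−S=0.0000, hold=9.4891 ⇒ V=9.4891 continue | (k=2,j=2): S=218.2738, K−S=0.0000, hold=1.1489 ⇒ V=1.1489 continue  boundary S*=-
step 1: (k=1,j=0): S=132.4024, K−S=10.3076, hold=19.9980 ⇒ V=19.9980 continue | (k=1,j=1): S=184.7707, K−S=0.0000, hold=5.1429 ⇒ V=5.1429 continue  boundary S*=-
step 0: (k=0,j=0): S=156.4100, K−S=0.0000, hold=12.2040 ⇒ V=12.2040 continue  boundary S*=-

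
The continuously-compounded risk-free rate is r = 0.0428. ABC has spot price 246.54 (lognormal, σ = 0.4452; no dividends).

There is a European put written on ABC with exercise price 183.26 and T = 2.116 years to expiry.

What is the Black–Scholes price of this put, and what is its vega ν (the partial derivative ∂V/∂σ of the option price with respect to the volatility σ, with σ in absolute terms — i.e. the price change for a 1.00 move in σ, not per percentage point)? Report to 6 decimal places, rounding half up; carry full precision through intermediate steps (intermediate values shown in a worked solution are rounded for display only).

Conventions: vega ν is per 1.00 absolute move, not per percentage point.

σ√T = 0.4452·√2.116 = 0.647609
d₁ = (ln(S/K) + (r+σ²/2)T) / (σ√T) = (ln(246.54/183.26) + (0.0428+0.4452²/2)·2.116) / 0.647609 = (0.296618 + 0.300264) / 0.647609 = 0.921670
d₂ = d₁ − σ√T = 0.921670 − 0.647609 = 0.274061
e^{−rT} = 0.913415
N(−d₁) = 0.178350,  N(−d₂) = 0.392019
Put price V = K·e^{−rT}·N(−d₂) − S·N(−d₁) = 65.621012 − 43.970498 = 21.650514
φ(d₁) = (1/√(2π))·e^{−d₁²/2} = 0.260885
ν = S·φ(d₁)·√T = 93.560815

price = 21.650514
ν = 93.560815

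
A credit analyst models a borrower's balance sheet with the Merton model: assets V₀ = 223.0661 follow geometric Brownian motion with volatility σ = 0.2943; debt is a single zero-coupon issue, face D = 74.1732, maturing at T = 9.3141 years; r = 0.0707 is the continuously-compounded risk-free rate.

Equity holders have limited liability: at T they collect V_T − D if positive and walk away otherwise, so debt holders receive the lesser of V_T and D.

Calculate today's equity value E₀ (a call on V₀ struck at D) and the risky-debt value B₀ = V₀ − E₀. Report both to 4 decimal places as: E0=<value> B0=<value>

Equity is a call on the firm's assets struck at D = 74.1732:
d₁ = [ln(V₀/D) + (r + σ²/2)T] / (σ√T)
   = [ln(223.0661/74.1732) + (0.0707 + 0.5·0.2943²)·9.3141] / (0.2943·√9.3141)
   = [1.101065 + 1.061866] / 0.898174 = 2.408141
d₂ = d₁ − σ√T = 2.408141 − 0.898174 = 1.509967
N(d₁) = 0.991983,  N(d₂) = 0.934474,  e^(−rT) = 0.517624
E₀ = V₀·N(d₁) − D·e^(−rT)·N(d₂)
   = 223.0661·0.991983 − 74.1732·0.517624·0.934474 = 185.399771
B₀ = V₀ − E₀ = 223.0661 − 185.399771 = 37.666329

E0=185.3998 B0=37.6663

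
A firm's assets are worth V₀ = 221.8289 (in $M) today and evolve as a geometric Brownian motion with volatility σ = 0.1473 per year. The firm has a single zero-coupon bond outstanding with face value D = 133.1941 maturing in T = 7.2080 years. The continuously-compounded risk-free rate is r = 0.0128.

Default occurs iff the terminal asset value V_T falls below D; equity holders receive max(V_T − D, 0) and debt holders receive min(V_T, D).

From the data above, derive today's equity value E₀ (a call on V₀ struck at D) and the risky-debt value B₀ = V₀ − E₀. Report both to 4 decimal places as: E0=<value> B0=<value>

E0=102.1525 B0=119.6764

With assets at 221.8289 and a single debt payment of 133.1941 at 7.2080 years:
d₁ = [ln(V₀/D) + (r + σ²/2)T] / (σ√T)
   = [ln(221.8289/133.1941) + (0.0128 + 0.5·0.1473²)·7.2080] / (0.1473·√7.2080)
   = [0.510099 + 0.170459] / 0.395467 = 1.720898
d₂ = d₁ − σ√T = 1.720898 − 0.395467 = 1.325431
N(d₁) = 0.957365,  N(d₂) = 0.907486,  e^(−rT) = 0.911866
E₀ = V₀·N(d₁) − D·e^(−rT)·N(d₂)
   = 221.8289·0.957365 − 133.1941·0.911866·0.907486 = 102.152463
B₀ = V₀ − E₀ = 221.8289 − 102.152463 = 119.676437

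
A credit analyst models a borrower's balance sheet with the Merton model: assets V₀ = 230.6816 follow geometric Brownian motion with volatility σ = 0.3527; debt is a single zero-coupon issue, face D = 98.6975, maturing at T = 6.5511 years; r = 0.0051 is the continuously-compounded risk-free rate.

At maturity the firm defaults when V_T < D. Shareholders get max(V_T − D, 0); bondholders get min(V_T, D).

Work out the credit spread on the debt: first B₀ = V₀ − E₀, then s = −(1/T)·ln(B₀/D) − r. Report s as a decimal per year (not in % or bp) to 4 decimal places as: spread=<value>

spread=0.0186

Equity is a call on the firm's assets struck at D = 98.6975:
d₁ = [ln(V₀/D) + (r + σ²/2)T] / (σ√T)
   = [ln(230.6816/98.6975) + (0.0051 + 0.5·0.3527²)·6.5511] / (0.3527·√6.5511)
   = [0.848979 + 0.440880] / 0.902740 = 1.428827
d₂ = d₁ − σ√T = 1.428827 − 0.902740 = 0.526087
N(d₁) = 0.923473,  N(d₂) = 0.700586,  e^(−rT) = 0.967141
E₀ = V₀·N(d₁) − D·e^(−rT)·N(d₂)
   = 230.6816·0.923473 − 98.6975·0.967141·0.700586 = 146.154174
B₀ = V₀ − E₀ = 230.6816 − 146.154174 = 84.527426
spread = −(1/T)·ln(B₀/D) − r = −(1/6.5511)·ln(84.527426/98.6975) − 0.0051 = 0.01855764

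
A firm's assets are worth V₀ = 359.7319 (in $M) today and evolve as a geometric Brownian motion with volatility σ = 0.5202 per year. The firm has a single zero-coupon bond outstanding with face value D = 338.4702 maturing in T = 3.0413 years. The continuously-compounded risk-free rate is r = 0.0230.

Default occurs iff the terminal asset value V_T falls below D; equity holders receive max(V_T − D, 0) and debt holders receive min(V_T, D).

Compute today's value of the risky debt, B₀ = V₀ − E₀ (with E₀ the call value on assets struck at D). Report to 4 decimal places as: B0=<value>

With assets at 359.7319 and a single debt payment of 338.4702 at 3.0413 years:
d₁ = [ln(V₀/D) + (r + σ²/2)T] / (σ√T)
   = [ln(359.7319/338.4702) + (0.0230 + 0.5·0.5202²)·3.0413] / (0.5202·√3.0413)
   = [0.060923 + 0.481450] / 0.907194 = 0.597858
d₂ = d₁ − σ√T = 0.597858 − 0.907194 = -0.309336
N(d₁) = 0.725033,  N(d₂) = 0.378533,  e^(−rT) = 0.932441
E₀ = V₀·N(d₁) − D·e^(−rT)·N(d₂)
   = 359.7319·0.725033 − 338.4702·0.932441·0.378533 = 141.351059
B₀ = V₀ − E₀ = 359.7319 − 141.351059 = 218.380841

B0=218.3808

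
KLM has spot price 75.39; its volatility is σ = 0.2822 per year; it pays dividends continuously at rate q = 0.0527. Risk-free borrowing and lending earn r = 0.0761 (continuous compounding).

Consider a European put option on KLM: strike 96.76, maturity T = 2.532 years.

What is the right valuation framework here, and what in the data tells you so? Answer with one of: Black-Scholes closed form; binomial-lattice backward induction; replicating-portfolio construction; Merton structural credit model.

Key observation: a European claim on KLM (strike 96.76) — a lognormal (GBM) underlying with constant rate and volatility — has an exact closed-form value; no lattice or capital structure is involved.

framework: Black-Scholes closed form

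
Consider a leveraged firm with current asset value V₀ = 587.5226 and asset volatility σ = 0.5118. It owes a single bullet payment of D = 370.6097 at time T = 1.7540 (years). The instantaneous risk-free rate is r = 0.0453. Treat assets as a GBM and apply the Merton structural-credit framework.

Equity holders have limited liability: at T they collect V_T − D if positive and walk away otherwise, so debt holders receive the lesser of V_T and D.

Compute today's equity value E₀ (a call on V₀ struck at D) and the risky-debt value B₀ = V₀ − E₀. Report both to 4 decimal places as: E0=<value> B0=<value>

Apply the equity-as-call identities (strike 370.6097, horizon 1.7540 years):
d₁ = [ln(V₀/D) + (r + σ²/2)T] / (σ√T)
   = [ln(587.5226/370.6097) + (0.0453 + 0.5·0.5118²)·1.7540] / (0.5118·√1.7540)
   = [0.460765 + 0.309177] / 0.677821 = 1.135908
d₂ = d₁ − σ√T = 1.135908 − 0.677821 = 0.458087
N(d₁) = 0.872002,  N(d₂) = 0.676555,  e^(−rT) = 0.923618
E₀ = V₀·N(d₁) − D·e^(−rT)·N(d₂)
   = 587.5226·0.872002 − 370.6097·0.923618·0.676555 = 280.735050
B₀ = V₀ − E₀ = 587.5226 − 280.735050 = 306.787550

E0=280.7350 B0=306.7876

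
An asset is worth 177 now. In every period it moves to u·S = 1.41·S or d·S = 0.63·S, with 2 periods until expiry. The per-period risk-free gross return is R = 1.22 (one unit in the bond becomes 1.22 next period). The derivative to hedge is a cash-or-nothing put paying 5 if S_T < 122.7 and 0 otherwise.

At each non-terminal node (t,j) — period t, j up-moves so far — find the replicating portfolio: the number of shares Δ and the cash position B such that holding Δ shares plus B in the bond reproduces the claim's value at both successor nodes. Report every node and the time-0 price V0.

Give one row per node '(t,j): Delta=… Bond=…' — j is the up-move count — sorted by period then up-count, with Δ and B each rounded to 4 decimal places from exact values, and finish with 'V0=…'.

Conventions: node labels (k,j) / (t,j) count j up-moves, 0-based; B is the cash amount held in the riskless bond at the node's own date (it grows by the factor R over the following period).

(0,0): Delta=-0.0072 Bond=1.4792
(1,0): Delta=-0.0575 Bond=7.4086
(1,1): Delta=0.0000 Bond=0.0000
V0=0.1993

Since d<R<u, set p* = (R−d)/(u−d) = 0.7564; price each node as the discounted p*-expectation of its children.
Expiry values: V(2,0)=5.0000, V(2,1)=0.0000, V(2,2)=0.0000
(1,0): S=111.5100. Δ = (V_up−V_dn)/(S_up−S_dn) = (0.0000−5.0000)/(157.2291−70.2513) = -0.0575. V = [p*·0.0000 + (1−p*)·5.0000]/1.22 = 0.9983. B = V − Δ·S = 7.4086.
(1,1): S=249.5700. Δ = (V_up−V_dn)/(S_up−S_dn) = (0.0000−0.0000)/(351.8937−157.2291) = 0.0000. V = [p*·0.0000 + (1−p*)·0.0000]/1.22 = 0.0000. B = V − Δ·S = 0.0000.
(0,0): S=177.0000. Δ = (V_up−V_dn)/(S_up−S_dn) = (0.0000−0.9983)/(249.5700−111.5100) = -0.0072. V = [p*·0.0000 + (1−p*)·0.9983]/1.22 = 0.1993. B = V − Δ·S = 1.4792.
Sanity check at the root: Δ(0,0)·S0 + B(0,0) reproduces V0 = 0.1993.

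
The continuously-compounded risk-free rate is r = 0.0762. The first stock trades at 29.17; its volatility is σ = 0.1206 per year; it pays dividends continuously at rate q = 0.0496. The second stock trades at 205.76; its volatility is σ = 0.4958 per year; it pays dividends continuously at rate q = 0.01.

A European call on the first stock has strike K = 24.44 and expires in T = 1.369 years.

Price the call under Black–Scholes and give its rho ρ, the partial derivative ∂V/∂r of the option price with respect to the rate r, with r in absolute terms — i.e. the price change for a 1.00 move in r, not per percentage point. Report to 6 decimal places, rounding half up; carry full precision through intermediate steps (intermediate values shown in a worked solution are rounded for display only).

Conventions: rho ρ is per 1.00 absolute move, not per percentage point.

σ√T = 0.1206·√1.369 = 0.141107
d₁ = (ln(S/K) + (r−q+σ²/2)T) / (σ√T) = (ln(29.17/24.44) + (0.0762−0.0496+0.1206²/2)·1.369) / 0.141107 = (0.176920 + 0.046371) / 0.141107 = 1.582419
d₂ = d₁ − σ√T = 1.582419 − 0.141107 = 1.441312
e^{−rT} = 0.900939
e^{−qT} = 0.934352
N(d₁) = 0.943223,  N(d₂) = 0.925252
Call price V = S·e^{−qT}·N(d₁) − K·e^{−rT}·N(d₂) = 25.707580 − 20.373069 = 5.334511
ρ = K·T·e^{−rT}·N(d₂) = 27.890732

price = 5.334511
ρ = 27.890732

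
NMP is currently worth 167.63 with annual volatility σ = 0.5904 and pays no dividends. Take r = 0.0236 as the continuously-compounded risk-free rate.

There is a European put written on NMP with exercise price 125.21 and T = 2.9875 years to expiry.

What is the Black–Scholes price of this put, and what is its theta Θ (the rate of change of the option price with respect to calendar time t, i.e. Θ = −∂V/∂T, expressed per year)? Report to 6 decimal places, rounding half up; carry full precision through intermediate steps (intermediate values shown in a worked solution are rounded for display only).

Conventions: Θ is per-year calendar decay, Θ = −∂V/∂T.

σ√T = 0.5904·√2.9875 = 1.020470
d₁ = (ln(S/K) + (r+σ²/2)T) / (σ√T) = (ln(167.63/125.21) + (0.0236+0.5904²/2)·2.9875) / 1.020470 = (0.291767 + 0.591185) / 1.020470 = 0.865240
d₂ = d₁ − σ√T = 0.865240 − 1.020470 = -0.155230
e^{−rT} = 0.931923
N(−d₁) = 0.193454,  N(−d₂) = 0.561680
Put price V = K·e^{−rT}·N(−d₂) − S·N(−d₁) = 65.540253 − 32.428620 = 33.111633
φ(d₁) = (1/√(2π))·e^{−d₁²/2} = 0.274375
Θ = −S·φ(d₁)·σ/(2√T) + r·K·e^{−rT}·N(−d₂) = −7.855233 + 1.546750 = -6.308483

price = 33.111633
Θ = -6.308483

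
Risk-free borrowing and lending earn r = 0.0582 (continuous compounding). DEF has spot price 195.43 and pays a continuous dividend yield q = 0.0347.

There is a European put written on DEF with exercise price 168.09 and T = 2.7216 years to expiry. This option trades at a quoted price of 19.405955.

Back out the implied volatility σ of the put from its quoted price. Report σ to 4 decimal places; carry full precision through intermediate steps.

At σ = 0.3252 the Black–Scholes value reproduces the quote:
σ√T = 0.3252·√2.7216 = 0.536491
d₁ = (ln(S/K) + (r−q+σ²/2)T) / (σ√T) = (ln(195.43/168.09) + (0.0582−0.0347+0.3252²/2)·2.7216) / 0.536491 = (0.150703 + 0.207869) / 0.536491 = 0.668365
d₂ = d₁ − σ√T = 0.668365 − 0.536491 = 0.131873
e^{−rT} = 0.853511
e^{−qT} = 0.909883
N(−d₁) = 0.251950,  N(−d₂) = 0.447542
V = K·e^{−rT}·N(−d₂) − S·e^{−qT}·N(−d₁) = 64.207380 − 44.801425 = 19.405955 (equal to the quote); since ∂V/∂σ > 0 for all σ, the implied volatility is unique

sigma = 0.3252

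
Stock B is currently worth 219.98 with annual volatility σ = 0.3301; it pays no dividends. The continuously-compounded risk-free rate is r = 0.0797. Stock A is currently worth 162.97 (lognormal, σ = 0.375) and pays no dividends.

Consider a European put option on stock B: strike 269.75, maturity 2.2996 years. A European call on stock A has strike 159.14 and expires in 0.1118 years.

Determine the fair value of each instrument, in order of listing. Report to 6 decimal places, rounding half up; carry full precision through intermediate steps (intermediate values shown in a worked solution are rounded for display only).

price(stock B put K=269.75) = 46.265309
price(stock A call K=159.14) = 10.907152

[stock B put K=269.75]
σ√T = 0.3301·√2.2996 = 0.500578
d₁ = (ln(S/K) + (r+σ²/2)T) / (σ√T) = (ln(219.98/269.75) + (0.0797+0.3301²/2)·2.2996) / 0.500578 = (-0.203959 + 0.308567) / 0.500578 = 0.208975
d₂ = d₁ − σ√T = 0.208975 − 0.500578 = -0.291603
e^{−rT} = 0.832537
N(−d₁) = 0.417234,  N(−d₂) = 0.614705
price = K·e^{−rT}·N(−d₂) − S·N(−d₁) = 138.048417 − 91.783108 = 46.265309
[stock A call K=159.14]
σ√T = 0.375·√0.1118 = 0.125387
d₁ = (ln(S/K) + (r+σ²/2)T) / (σ√T) = (ln(162.97/159.14) + (0.0797+0.375²/2)·0.1118) / 0.125387 = (0.023782 + 0.016771) / 0.125387 = 0.323425
d₂ = d₁ − σ√T = 0.323425 − 0.125387 = 0.198038
e^{−rT} = 0.991129
N(d₁) = 0.626813,  N(d₂) = 0.578492
price = S·N(d₁) − K·e^{−rT}·N(d₂) = 102.151742 − 91.244590 = 10.907152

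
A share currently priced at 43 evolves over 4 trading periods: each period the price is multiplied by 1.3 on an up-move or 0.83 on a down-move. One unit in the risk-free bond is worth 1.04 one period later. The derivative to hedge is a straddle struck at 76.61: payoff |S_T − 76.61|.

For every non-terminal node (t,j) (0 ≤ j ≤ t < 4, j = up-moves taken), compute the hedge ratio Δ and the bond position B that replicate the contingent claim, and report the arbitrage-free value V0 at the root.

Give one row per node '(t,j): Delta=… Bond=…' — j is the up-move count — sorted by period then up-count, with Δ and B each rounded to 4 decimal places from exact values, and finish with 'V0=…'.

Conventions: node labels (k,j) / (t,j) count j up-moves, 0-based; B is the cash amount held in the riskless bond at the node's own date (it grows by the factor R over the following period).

Under the risk-neutral measure, an up-move has probability p* = (R−d)/(u−d) = 0.4468 and values discount at R = 1.04.
Payoffs at expiry: V(4,0)=56.2029, V(4,1)=44.6471, V(4,2)=26.5476, V(4,3)=1.8009, V(4,4)=46.2023
(3,0): S=24.5868. Δ = (V_up−V_dn)/(S_up−S_dn) = (44.6471−56.2029)/(31.9629−20.4071) = -1.0000. V = [p*·44.6471 + (1−p*)·56.2029]/1.04 = 49.0766. B = V − Δ·S = 73.6635.
(3,1): S=38.5095. Δ = (V_up−V_dn)/(S_up−S_dn) = (26.5476−44.6471)/(50.0624−31.9629) = -1.0000. V = [p*·26.5476 + (1−p*)·44.6471]/1.04 = 35.1540. B = V − Δ·S = 73.6635.
(3,2): S=60.3161. Δ = (V_up−V_dn)/(S_up−S_dn) = (1.8009−26.5476)/(78.4109−50.0624) = -0.8729. V = [p*·1.8009 + (1−p*)·26.5476]/1.04 = 14.8948. B = V − Δ·S = 67.5474.
(3,3): S=94.4710. Δ = (V_up−V_dn)/(S_up−S_dn) = (46.2023−1.8009)/(122.8123−78.4109) = 1.0000. V = [p*·46.2023 + (1−p*)·1.8009]/1.04 = 20.8075. B = V − Δ·S = -73.6635.
(2,0): S=29.6227. Δ = (V_up−V_dn)/(S_up−S_dn) = (35.1540−49.0766)/(38.5095−24.5868) = -1.0000. V = [p*·35.1540 + (1−p*)·49.0766]/1.04 = 41.2076. B = V − Δ·S = 70.8303.
(2,1): S=46.3970. Δ = (V_up−V_dn)/(S_up−S_dn) = (14.8948−35.1540)/(60.3161−38.5095) = -0.9290. V = [p*·14.8948 + (1−p*)·35.1540]/1.04 = 25.0981. B = V − Δ·S = 68.2026.
(2,2): S=72.6700. Δ = (V_up−V_dn)/(S_up−S_dn) = (20.8075−14.8948)/(94.4710−60.3161) = 0.1731. V = [p*·20.8075 + (1−p*)·14.8948]/1.04 = 16.8622. B = V − Δ·S = 4.2819.
(1,0): S=35.6900. Δ = (V_up−V_dn)/(S_up−S_dn) = (25.0981−41.2076)/(46.3970−29.6227) = -0.9604. V = [p*·25.0981 + (1−p*)·41.2076]/1.04 = 32.7016. B = V − Δ·S = 66.9771.
(1,1): S=55.9000. Δ = (V_up−V_dn)/(S_up−S_dn) = (16.8622−25.0981)/(72.6700−46.3970) = -0.3135. V = [p*·16.8622 + (1−p*)·25.0981]/1.04 = 20.5944. B = V − Δ·S = 38.1176.
(0,0): S=43.0000. Δ = (V_up−V_dn)/(S_up−S_dn) = (20.5944−32.7016)/(55.9000−35.6900) = -0.5991. V = [p*·20.5944 + (1−p*)·32.7016]/1.04 = 26.2423. B = V − Δ·S = 52.0024.
Check: Δ(0,0)·S0 + B(0,0) = 26.2423 = V0.

(0,0): Delta=-0.5991 Bond=52.0024
(1,0): Delta=-0.9604 Bond=66.9771
(1,1): Delta=-0.3135 Bond=38.1176
(2,0): Delta=-1.0000 Bond=70.8303
(2,1): Delta=-0.9290 Bond=68.2026
(2,2): Delta=0.1731 Bond=4.2819
(3,0): Delta=-1.0000 Bond=73.6635
(3,1): Delta=-1.0000 Bond=73.6635
(3,2): Delta=-0.8729 Bond=67.5474
(3,3): Delta=1.0000 Bond=-73.6635
V0=26.2423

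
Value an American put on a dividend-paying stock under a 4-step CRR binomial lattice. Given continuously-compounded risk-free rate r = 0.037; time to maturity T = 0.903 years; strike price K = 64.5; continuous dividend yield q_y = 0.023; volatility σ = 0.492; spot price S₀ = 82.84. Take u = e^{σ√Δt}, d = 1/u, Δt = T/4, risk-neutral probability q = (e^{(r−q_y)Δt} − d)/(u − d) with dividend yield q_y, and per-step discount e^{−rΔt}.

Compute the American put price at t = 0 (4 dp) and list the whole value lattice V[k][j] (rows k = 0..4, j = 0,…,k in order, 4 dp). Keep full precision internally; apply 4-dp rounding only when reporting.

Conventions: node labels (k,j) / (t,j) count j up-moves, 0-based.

price = 6.5792
tree:
6.5792
10.3547 2.0603
15.8700 3.7674 0.0000
23.4161 6.8889 0.0000 0.0000
31.9801 12.5967 0.0000 0.0000 0.0000

params: Δt=0.22575 u=1.26335 d=0.79155 q=0.44853 e^(-rΔt)=0.99168
t_4 payoffs: 31.9801 12.5967 0.0000 0.0000 0.0000
k=3: node(3,0) S=41.0839 payoff=23.4161 vs cont=23.0923 → 23.4161 [stop]  node(3,1) S=65.5718 payoff=0.0000 vs cont=6.8889 → 6.8889 [wait]  node(3,2) S=104.6557 payoff=0.0000 vs cont=0.0000 → 0.0000 [wait]  node(3,3) S=167.0353 payoff=0.0000 vs cont=0.0000 → 0.0000 [wait]
k=2: node(2,0) S=51.9033 payoff=12.5967 vs cont=15.8700 → 15.8700 [wait]  node(2,1) S=82.8400 payoff=0.0000 vs cont=3.7674 → 3.7674 [wait]  node(2,2) S=132.2165 payoff=0.0000 vs cont=0.0000 → 0.0000 [wait]
k=1: node(1,0) S=65.5718 payoff=0.0000 vs cont=10.3547 → 10.3547 [wait]  node(1,1) S=104.6557 payoff=0.0000 vs cont=2.0603 → 2.0603 [wait]
k=0: node(0,0) S=82.8400 payoff=0.0000 vs cont=6.5792 → 6.5792 [wait]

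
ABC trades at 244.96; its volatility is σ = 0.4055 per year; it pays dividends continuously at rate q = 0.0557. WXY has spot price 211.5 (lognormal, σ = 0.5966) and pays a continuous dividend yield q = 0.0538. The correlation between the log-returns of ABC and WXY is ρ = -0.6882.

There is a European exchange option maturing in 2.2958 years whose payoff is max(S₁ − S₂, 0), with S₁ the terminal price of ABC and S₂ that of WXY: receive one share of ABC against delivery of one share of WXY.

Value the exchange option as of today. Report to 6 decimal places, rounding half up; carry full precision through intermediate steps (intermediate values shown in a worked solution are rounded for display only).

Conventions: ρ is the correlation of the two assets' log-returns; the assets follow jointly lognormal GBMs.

exchange price = 118.604204

σ_eff = √(σ₁² + σ₂² − 2ρσ₁σ₂) = √(0.4055² + 0.5966² − 2·-0.6882·0.4055·0.5966) = 0.923765
d₁ = (ln(S₁/S₂) + (q₂ − q₁ + σ_eff²/2)T) / (σ_eff√T) = (ln(244.96/211.5) + (0.0538 − 0.0557 + 0.426671)·2.2958) / 1.399680 = 0.801655
d₂ = d₁ − σ_eff√T = 0.801655 − 1.399680 = -0.598025
N(d₁) = 0.788624,  N(d₂) = 0.274912
V = S₁·e^{−q₁T}·N(d₁) − S₂·e^{−q₂T}·N(d₂) = 169.992227 − 51.388024 = 118.604204
Key observation: pricing in WXY-units makes this a unit-strike call on the ratio S₁/S₂ — the risk-free rate cancels and cannot affect the value.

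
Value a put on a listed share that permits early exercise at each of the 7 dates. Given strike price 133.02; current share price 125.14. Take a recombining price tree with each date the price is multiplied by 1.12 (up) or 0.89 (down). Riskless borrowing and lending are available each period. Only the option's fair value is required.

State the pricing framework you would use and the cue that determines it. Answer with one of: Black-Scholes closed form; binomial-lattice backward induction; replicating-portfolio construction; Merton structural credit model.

Key observation: the exercise right at every one of the 7 steps is what matters: each node needs max(133.02 − S, continuation), which only the stepwise tree valuation starting from spot 125.14 delivers.

framework: binomial-lattice backward induction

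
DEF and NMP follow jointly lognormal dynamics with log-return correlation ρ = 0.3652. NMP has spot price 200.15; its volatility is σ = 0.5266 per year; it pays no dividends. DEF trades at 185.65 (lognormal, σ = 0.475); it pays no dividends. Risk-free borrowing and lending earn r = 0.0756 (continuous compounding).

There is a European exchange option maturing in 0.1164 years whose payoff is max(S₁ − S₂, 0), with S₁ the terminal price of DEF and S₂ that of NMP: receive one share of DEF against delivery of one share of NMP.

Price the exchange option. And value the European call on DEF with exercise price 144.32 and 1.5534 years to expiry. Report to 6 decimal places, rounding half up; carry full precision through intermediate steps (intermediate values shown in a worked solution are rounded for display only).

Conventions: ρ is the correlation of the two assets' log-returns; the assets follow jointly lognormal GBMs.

σ_eff = √(σ₁² + σ₂² − 2ρσ₁σ₂) = √(0.475² + 0.5266² − 2·0.3652·0.475·0.5266) = 0.565892
d₁ = (ln(S₁/S₂) + (q₂ − q₁ + σ_eff²/2)T) / (σ_eff√T) = (ln(185.65/200.15) + (0.0 − 0.0 + 0.160117)·0.1164) / 0.193068 = -0.292986
d₂ = d₁ − σ_eff√T = -0.292986 − 0.193068 = -0.486054
N(d₁) = 0.384766,  N(d₂) = 0.313464
V = S₁·e^{−q₁T}·N(d₁) − S₂·e^{−q₂T}·N(d₂) = 71.431857 − 62.739881 = 8.691976
[vanilla: DEF call K=144.32]
σ√T = 0.475·√1.5534 = 0.592018
d₁ = (ln(S/K) + (r+σ²/2)T) / (σ√T) = (ln(185.65/144.32) + (0.0756+0.475²/2)·1.5534) / 0.592018 = (0.251830 + 0.292680) / 0.592018 = 0.919752
d₂ = d₁ − σ√T = 0.919752 − 0.592018 = 0.327733
e^{−rT} = 0.889196
N(d₁) = 0.821149,  N(d₂) = 0.628443
price = S·N(d₁) − K·e^{−rT}·N(d₂) = 152.446271 − 80.647408 = 71.798863

exchange price = 8.691976
price(DEF call K=144.32) = 71.798863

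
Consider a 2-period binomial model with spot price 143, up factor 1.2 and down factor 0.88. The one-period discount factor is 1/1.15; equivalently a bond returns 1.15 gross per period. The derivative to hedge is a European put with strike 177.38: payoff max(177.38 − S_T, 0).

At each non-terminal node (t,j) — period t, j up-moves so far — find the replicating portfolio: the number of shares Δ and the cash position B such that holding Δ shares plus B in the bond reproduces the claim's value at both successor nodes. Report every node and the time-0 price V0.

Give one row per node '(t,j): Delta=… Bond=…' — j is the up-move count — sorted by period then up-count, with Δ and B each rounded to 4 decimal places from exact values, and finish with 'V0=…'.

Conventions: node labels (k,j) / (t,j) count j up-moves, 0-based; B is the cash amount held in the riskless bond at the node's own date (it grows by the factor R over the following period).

Arbitrage-free pricing uses the up-move probability p* = (R−d)/(u−d) = 0.8437, discounting each step at R = 1.15.
Payoffs at expiry: V(2,0)=66.6408, V(2,1)=26.3720, V(2,2)=0.0000
  t=1,j=0: stock 125.8400 → up 151.0080 (V=26.3720), down 110.7392 (V=66.6408). Price 28.4035; hedge Δ=-1.0000, bond B=154.2435.
  t=1,j=1: stock 171.6000 → up 205.9200 (V=0.0000), down 151.0080 (V=26.3720). Price 3.5832; hedge Δ=-0.4803, bond B=85.9957.
  t=0,j=0: stock 143.0000 → up 171.6000 (V=3.5832), down 125.8400 (V=28.4035). Price 6.4881; hedge Δ=-0.5424, bond B=84.0516.
Check: Δ(0,0)·S0 + B(0,0) = 6.4881 = V0.

(0,0): Delta=-0.5424 Bond=84.0516
(1,0): Delta=-1.0000 Bond=154.2435
(1,1): Delta=-0.4803 Bond=85.9957
V0=6.4881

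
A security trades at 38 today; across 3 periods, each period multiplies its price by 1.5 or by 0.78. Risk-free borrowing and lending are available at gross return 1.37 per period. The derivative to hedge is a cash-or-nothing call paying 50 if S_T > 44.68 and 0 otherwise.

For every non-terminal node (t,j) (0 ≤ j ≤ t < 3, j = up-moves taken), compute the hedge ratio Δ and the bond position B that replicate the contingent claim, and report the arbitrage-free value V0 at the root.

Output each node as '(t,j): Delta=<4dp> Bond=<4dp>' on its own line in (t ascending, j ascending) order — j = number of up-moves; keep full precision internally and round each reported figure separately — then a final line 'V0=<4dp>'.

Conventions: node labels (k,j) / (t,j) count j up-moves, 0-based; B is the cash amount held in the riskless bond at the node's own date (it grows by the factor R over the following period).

(0,0): Delta=0.2881 Bond=6.8236
(1,0): Delta=1.4014 Bond=-23.6489
(1,1): Delta=0.1606 Bond=16.6190
(2,0): Delta=0.0000 Bond=0.0000
(2,1): Delta=1.5620 Bond=-39.5377
(2,2): Delta=0.0000 Bond=36.4964
V0=17.7722

Since d<R<u, set p* = (R−d)/(u−d) = 0.8194; price each node as the discounted p*-expectation of its children.
Payoffs at expiry: V(3,0)=0.0000, V(3,1)=0.0000, V(3,2)=50.0000, V(3,3)=50.0000
(2,0): S=23.1192. Δ = (V_up−V_dn)/(S_up−S_dn) = (0.0000−0.0000)/(34.6788−18.0330) = 0.0000. V = [p*·0.0000 + (1−p*)·0.0000]/1.37 = 0.0000. B = V − Δ·S = 0.0000.
(2,1): S=44.4600. Δ = (V_up−V_dn)/(S_up−S_dn) = (50.0000−0.0000)/(66.6900−34.6788) = 1.5620. V = [p*·50.0000 + (1−p*)·0.0000]/1.37 = 29.9067. B = V − Δ·S = -39.5377.
(2,2): S=85.5000. Δ = (V_up−V_dn)/(S_up−S_dn) = (50.0000−50.0000)/(128.2500−66.6900) = 0.0000. V = [p*·50.0000 + (1−p*)·50.0000]/1.37 = 36.4964. B = V − Δ·S = 36.4964.
(1,0): S=29.6400. Δ = (V_up−V_dn)/(S_up−S_dn) = (29.9067−0.0000)/(44.4600−23.1192) = 1.4014. V = [p*·29.9067 + (1−p*)·0.0000]/1.37 = 17.8883. B = V − Δ·S = -23.6489.
(1,1): S=57.0000. Δ = (V_up−V_dn)/(S_up−S_dn) = (36.4964−29.9067)/(85.5000−44.4600) = 0.1606. V = [p*·36.4964 + (1−p*)·29.9067]/1.37 = 25.7712. B = V − Δ·S = 16.6190.
(0,0): S=38.0000. Δ = (V_up−V_dn)/(S_up−S_dn) = (25.7712−17.8883)/(57.0000−29.6400) = 0.2881. V = [p*·25.7712 + (1−p*)·17.8883]/1.37 = 17.7722. B = V − Δ·S = 6.8236.
Check: Δ(0,0)·S0 + B(0,0) = 17.7722 = V0.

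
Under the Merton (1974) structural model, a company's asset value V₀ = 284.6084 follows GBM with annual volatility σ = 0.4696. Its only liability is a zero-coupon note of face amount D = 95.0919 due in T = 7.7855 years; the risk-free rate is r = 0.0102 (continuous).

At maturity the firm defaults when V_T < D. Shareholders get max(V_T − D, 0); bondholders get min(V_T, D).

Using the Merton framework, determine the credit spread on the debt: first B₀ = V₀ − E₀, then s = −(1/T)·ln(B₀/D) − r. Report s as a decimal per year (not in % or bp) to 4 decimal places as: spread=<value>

Apply the equity-as-call identities (strike 95.0919, horizon 7.7855 years):
d₁ = [ln(V₀/D) + (r + σ²/2)T] / (σ√T)
   = [ln(284.6084/95.0919) + (0.0102 + 0.5·0.4696²)·7.7855] / (0.4696·√7.7855)
   = [1.096270 + 0.937858] / 1.310302 = 1.552412
d₂ = d₁ − σ√T = 1.552412 − 1.310302 = 0.242110
N(d₁) = 0.939718,  N(d₂) = 0.595653,  e^(−rT) = 0.923659
E₀ = V₀·N(d₁) − D·e^(−rT)·N(d₂)
   = 284.6084·0.939718 − 95.0919·0.923659·0.595653 = 215.134020
B₀ = V₀ − E₀ = 284.6084 − 215.134020 = 69.474380
spread = −(1/T)·ln(B₀/D) − r = −(1/7.7855)·ln(69.474380/95.0919) − 0.0102 = 0.03011671

spread=0.0301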